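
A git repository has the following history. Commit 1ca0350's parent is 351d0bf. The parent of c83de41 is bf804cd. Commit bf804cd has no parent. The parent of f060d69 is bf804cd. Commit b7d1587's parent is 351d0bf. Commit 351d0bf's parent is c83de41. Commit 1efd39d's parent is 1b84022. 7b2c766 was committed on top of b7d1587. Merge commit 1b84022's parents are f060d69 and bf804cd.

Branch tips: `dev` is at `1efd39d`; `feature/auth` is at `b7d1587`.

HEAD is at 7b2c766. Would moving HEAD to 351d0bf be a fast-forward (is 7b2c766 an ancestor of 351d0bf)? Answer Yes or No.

A fast-forward from 7b2c766 to 351d0bf is possible iff 7b2c766 is an ancestor of 351d0bf.
Ancestors of 351d0bf: {351d0bf, bf804cd, c83de41}.
7b2c766 is not among them, so fast-forward is not possible.

No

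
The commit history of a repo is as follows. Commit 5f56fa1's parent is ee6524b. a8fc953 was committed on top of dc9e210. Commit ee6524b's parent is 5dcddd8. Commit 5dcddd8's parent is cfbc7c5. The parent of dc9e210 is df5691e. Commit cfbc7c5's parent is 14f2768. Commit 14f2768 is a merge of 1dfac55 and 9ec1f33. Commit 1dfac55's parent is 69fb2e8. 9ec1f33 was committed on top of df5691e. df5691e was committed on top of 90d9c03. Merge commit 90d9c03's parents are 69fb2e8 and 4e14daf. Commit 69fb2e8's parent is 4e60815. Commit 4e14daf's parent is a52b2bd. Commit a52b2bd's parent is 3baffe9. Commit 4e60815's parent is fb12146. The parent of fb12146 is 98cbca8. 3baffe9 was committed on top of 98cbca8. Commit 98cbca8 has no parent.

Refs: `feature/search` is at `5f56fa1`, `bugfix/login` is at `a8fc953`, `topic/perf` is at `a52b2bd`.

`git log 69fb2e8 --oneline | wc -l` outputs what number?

Walking parent pointers from 69fb2e8: reachable set = {4e60815, 69fb2e8, 98cbca8, fb12146}.
That is 4 commits.

4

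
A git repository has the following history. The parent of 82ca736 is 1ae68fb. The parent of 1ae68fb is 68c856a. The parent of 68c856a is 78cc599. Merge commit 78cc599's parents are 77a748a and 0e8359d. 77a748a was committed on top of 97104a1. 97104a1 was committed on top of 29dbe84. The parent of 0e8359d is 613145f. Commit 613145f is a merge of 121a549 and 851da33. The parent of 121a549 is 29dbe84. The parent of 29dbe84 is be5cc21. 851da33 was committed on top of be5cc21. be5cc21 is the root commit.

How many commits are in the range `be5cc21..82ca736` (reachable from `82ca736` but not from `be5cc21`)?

11

Reachable from 82ca736: {0e8359d, 121a549, 1ae68fb, 29dbe84, 613145f, 68c856a, 77a748a, 78cc599, 82ca736, 851da33, 97104a1, be5cc21}.
Reachable from be5cc21: {be5cc21}.
In 82ca736's history but not be5cc21's: {0e8359d, 121a549, 1ae68fb, 29dbe84, 613145f, 68c856a, 77a748a, 78cc599, 82ca736, 851da33, 97104a1} — 11 commits.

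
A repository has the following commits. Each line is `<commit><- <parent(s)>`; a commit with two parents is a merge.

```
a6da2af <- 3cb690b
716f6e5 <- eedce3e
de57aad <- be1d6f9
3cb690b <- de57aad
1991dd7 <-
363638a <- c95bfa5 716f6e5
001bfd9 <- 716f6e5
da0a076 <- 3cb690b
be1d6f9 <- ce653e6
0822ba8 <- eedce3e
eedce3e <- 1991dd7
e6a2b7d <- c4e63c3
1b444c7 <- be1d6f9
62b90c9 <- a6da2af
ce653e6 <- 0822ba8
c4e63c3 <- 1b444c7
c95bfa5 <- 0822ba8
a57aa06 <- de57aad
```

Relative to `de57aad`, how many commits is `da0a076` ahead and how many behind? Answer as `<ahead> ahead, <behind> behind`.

2 ahead, 0 behind

Reachable from da0a076: {0822ba8, 1991dd7, 3cb690b, be1d6f9, ce653e6, da0a076, de57aad, eedce3e}.
Reachable from de57aad: {0822ba8, 1991dd7, be1d6f9, ce653e6, de57aad, eedce3e}.
Only in da0a076's history (ahead): {3cb690b, da0a076} — 2.
Only in de57aad's history (behind): {} — 0.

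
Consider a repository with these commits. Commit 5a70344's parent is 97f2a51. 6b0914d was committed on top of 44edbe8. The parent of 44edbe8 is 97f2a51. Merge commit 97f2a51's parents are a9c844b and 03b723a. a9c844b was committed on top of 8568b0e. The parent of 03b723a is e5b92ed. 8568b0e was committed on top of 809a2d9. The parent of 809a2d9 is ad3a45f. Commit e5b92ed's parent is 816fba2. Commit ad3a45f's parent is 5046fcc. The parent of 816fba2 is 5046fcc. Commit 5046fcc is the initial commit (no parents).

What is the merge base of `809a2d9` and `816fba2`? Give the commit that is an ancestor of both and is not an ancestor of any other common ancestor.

5046fcc

Ancestors of 809a2d9: {5046fcc, 809a2d9, ad3a45f}.
Ancestors of 816fba2: {5046fcc, 816fba2}.
Common ancestors: {5046fcc}.
The only common ancestor is 5046fcc, so it is the merge base.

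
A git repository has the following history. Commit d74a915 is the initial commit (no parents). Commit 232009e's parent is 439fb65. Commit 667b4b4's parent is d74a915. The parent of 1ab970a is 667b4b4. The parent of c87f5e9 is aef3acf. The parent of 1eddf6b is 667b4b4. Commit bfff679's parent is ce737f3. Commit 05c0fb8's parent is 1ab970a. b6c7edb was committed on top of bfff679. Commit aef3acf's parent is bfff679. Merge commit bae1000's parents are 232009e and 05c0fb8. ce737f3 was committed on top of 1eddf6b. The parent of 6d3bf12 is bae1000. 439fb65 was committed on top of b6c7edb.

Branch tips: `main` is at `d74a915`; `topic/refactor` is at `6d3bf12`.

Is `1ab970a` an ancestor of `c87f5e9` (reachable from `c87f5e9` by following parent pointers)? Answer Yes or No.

No

Ancestors of c87f5e9: {1eddf6b, 667b4b4, aef3acf, bfff679, c87f5e9, ce737f3, d74a915}.
1ab970a is not in that set, so it is not an ancestor of c87f5e9.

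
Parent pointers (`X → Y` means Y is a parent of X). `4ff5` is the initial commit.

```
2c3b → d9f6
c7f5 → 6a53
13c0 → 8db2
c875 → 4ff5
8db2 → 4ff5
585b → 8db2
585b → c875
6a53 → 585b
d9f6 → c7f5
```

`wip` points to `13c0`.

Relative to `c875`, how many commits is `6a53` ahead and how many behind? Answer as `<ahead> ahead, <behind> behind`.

Reachable from 6a53: {4ff5, 585b, 6a53, 8db2, c875}.
Reachable from c875: {4ff5, c875}.
Only in 6a53's history (ahead): {585b, 6a53, 8db2} — 3.
Only in c875's history (behind): {} — 0.

3 ahead, 0 behind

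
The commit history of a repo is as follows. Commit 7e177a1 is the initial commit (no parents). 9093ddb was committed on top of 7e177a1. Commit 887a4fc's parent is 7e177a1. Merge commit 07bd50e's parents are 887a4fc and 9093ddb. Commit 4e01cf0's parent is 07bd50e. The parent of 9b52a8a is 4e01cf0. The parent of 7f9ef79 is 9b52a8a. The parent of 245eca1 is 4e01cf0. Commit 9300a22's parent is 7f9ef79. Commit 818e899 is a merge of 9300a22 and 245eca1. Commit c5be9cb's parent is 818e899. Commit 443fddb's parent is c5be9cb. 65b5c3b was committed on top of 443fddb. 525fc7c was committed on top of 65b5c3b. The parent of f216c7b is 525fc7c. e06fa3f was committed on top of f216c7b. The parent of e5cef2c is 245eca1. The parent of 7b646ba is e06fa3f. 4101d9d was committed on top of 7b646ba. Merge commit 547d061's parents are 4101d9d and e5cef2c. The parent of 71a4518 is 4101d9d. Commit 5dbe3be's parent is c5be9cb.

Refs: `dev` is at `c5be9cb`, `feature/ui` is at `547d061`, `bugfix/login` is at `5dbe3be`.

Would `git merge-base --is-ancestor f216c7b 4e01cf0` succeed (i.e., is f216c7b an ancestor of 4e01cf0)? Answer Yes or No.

No

Ancestors of 4e01cf0: {07bd50e, 4e01cf0, 7e177a1, 887a4fc, 9093ddb}.
f216c7b is not in that set, so it is not an ancestor of 4e01cf0.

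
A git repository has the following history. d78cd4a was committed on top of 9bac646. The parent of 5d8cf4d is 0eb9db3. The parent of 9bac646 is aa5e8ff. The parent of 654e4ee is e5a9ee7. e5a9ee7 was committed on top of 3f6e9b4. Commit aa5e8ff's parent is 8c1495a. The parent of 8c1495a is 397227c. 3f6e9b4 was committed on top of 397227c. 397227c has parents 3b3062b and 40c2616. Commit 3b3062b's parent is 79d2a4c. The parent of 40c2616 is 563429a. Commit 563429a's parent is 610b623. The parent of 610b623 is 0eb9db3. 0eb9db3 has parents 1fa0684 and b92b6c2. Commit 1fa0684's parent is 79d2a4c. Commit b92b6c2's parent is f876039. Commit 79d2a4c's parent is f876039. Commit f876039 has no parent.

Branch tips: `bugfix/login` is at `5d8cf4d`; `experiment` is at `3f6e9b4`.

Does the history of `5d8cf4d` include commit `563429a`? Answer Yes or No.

No

Ancestors of 5d8cf4d: {0eb9db3, 1fa0684, 5d8cf4d, 79d2a4c, b92b6c2, f876039}.
563429a is not in that set, so it is not an ancestor of 5d8cf4d.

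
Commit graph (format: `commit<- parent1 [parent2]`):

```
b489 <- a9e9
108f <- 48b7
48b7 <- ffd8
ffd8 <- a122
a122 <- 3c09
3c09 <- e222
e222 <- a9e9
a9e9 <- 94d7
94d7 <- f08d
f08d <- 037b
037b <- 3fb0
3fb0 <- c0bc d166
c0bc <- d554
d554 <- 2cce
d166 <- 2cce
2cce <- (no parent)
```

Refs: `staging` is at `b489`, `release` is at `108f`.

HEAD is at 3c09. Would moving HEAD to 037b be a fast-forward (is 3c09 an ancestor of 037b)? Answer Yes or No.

No

A fast-forward from 3c09 to 037b is possible iff 3c09 is an ancestor of 037b.
Ancestors of 037b: {037b, 2cce, 3fb0, c0bc, d166, d554}.
3c09 is not among them, so fast-forward is not possible.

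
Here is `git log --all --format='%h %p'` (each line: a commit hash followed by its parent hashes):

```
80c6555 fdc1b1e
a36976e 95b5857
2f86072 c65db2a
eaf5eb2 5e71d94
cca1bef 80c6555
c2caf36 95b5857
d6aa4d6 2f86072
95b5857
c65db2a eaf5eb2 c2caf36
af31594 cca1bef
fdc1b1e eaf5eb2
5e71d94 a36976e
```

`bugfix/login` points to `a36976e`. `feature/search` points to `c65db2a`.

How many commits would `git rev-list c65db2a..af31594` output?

4

Reachable from af31594: {5e71d94, 80c6555, 95b5857, a36976e, af31594, cca1bef, eaf5eb2, fdc1b1e}.
Reachable from c65db2a: {5e71d94, 95b5857, a36976e, c2caf36, c65db2a, eaf5eb2}.
In af31594's history but not c65db2a's: {80c6555, af31594, cca1bef, fdc1b1e} — 4 commits.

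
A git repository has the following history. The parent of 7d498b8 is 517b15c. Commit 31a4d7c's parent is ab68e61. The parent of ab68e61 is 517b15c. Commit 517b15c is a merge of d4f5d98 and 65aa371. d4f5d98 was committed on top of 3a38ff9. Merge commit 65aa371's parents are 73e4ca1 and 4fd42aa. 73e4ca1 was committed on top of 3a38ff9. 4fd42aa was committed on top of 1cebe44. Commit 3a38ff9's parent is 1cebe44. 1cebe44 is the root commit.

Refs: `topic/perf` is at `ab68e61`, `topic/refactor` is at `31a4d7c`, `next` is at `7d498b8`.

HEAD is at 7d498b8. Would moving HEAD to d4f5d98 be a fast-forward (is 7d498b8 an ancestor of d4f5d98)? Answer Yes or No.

A fast-forward from 7d498b8 to d4f5d98 is possible iff 7d498b8 is an ancestor of d4f5d98.
Ancestors of d4f5d98: {1cebe44, 3a38ff9, d4f5d98}.
7d498b8 is not among them, so fast-forward is not possible.

No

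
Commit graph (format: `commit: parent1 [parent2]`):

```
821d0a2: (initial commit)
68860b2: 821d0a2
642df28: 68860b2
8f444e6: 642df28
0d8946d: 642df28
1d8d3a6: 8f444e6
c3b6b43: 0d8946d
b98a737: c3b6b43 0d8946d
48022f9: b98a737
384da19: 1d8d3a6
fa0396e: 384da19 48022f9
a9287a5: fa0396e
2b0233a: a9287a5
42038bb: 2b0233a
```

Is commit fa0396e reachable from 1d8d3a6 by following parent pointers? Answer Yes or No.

Ancestors of 1d8d3a6: {1d8d3a6, 642df28, 68860b2, 821d0a2, 8f444e6}.
fa0396e is not in that set, so it is not an ancestor of 1d8d3a6.

No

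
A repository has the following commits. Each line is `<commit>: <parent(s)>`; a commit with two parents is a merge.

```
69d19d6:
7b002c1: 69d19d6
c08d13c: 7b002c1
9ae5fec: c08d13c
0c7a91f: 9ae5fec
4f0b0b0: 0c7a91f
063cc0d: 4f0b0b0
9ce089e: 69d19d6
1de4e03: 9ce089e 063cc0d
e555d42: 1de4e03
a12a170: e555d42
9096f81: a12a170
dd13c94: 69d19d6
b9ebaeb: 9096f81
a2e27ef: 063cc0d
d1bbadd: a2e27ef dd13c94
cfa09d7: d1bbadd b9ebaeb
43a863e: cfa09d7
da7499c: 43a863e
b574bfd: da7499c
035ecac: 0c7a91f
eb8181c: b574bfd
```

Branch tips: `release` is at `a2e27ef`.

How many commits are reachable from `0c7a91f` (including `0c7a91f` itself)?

5

Walking parent pointers from 0c7a91f: reachable set = {0c7a91f, 69d19d6, 7b002c1, 9ae5fec, c08d13c}.
That is 5 commits.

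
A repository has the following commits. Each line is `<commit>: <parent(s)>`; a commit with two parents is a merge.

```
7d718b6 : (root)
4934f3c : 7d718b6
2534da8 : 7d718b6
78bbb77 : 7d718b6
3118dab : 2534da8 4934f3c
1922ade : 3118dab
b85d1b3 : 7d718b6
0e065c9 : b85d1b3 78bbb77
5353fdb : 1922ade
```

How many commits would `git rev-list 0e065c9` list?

Walking parent pointers from 0e065c9: reachable set = {0e065c9, 78bbb77, 7d718b6, b85d1b3}.
That is 4 commits.

4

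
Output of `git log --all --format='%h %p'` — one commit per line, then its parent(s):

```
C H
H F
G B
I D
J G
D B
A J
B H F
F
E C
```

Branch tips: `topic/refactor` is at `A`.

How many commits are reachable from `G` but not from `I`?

1

Reachable from G: {B, F, G, H}.
Reachable from I: {B, D, F, H, I}.
In G's history but not I's: {G} — 1 commit.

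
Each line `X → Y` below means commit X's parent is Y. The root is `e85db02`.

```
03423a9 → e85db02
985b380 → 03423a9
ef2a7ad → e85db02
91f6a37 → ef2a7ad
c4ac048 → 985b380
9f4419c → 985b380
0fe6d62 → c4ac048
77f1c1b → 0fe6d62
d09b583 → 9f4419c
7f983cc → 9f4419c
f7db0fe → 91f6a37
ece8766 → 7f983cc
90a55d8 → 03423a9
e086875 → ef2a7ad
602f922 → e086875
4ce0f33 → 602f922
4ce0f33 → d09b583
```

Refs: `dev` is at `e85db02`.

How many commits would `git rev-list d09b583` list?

Walking parent pointers from d09b583: reachable set = {03423a9, 985b380, 9f4419c, d09b583, e85db02}.
That is 5 commits.

5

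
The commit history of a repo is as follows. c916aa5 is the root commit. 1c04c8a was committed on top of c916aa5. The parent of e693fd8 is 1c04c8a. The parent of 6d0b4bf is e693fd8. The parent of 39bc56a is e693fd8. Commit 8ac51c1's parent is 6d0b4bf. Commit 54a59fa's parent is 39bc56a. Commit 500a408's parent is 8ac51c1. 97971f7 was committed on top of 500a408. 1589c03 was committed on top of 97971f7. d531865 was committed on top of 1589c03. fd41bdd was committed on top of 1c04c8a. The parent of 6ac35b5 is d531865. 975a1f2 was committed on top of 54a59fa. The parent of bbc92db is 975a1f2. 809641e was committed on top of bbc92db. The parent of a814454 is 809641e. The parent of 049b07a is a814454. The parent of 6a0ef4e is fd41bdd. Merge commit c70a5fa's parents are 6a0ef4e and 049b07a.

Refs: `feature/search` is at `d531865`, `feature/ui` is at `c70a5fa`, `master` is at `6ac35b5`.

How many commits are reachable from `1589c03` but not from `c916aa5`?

Reachable from 1589c03: {1589c03, 1c04c8a, 500a408, 6d0b4bf, 8ac51c1, 97971f7, c916aa5, e693fd8}.
Reachable from c916aa5: {c916aa5}.
In 1589c03's history but not c916aa5's: {1589c03, 1c04c8a, 500a408, 6d0b4bf, 8ac51c1, 97971f7, e693fd8} — 7 commits.

7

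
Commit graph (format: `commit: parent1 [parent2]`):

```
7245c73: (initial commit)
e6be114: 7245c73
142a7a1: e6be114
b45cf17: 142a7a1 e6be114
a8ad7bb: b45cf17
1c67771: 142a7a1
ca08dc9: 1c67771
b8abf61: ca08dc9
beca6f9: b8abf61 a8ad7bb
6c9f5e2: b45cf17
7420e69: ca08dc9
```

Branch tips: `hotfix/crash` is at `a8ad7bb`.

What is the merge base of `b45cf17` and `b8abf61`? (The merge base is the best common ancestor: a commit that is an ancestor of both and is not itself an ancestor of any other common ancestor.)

142a7a1

Ancestors of b45cf17: {142a7a1, 7245c73, b45cf17, e6be114}.
Ancestors of b8abf61: {142a7a1, 1c67771, 7245c73, b8abf61, ca08dc9, e6be114}.
Common ancestors: {142a7a1, 7245c73, e6be114}.
Among these, 142a7a1 is not an ancestor of any other common ancestor — it is the merge base.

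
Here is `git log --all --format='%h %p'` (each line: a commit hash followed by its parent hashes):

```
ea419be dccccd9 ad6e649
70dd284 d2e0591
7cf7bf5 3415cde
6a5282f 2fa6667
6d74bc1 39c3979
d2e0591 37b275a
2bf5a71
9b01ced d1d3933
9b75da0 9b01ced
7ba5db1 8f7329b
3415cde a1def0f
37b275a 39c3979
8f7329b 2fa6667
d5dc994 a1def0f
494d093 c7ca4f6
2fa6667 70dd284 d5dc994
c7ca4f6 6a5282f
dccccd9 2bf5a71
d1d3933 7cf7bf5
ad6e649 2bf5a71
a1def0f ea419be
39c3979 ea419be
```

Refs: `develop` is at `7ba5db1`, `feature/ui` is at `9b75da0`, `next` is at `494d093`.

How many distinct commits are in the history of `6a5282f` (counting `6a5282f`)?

12

Walking parent pointers from 6a5282f: reachable set = {2bf5a71, 2fa6667, 37b275a, 39c3979, 6a5282f, 70dd284, a1def0f, ad6e649, d2e0591, d5dc994, dccccd9, ea419be}.
That is 12 commits.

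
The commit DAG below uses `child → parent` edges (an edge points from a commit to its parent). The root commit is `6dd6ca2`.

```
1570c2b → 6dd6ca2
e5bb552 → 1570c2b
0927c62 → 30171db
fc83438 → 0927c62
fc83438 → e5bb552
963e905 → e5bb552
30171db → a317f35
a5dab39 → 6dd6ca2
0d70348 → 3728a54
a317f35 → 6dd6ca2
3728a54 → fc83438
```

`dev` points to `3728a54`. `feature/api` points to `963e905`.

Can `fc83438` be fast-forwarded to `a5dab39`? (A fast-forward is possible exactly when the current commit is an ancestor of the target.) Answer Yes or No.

No

A fast-forward from fc83438 to a5dab39 is possible iff fc83438 is an ancestor of a5dab39.
Ancestors of a5dab39: {6dd6ca2, a5dab39}.
fc83438 is not among them, so fast-forward is not possible.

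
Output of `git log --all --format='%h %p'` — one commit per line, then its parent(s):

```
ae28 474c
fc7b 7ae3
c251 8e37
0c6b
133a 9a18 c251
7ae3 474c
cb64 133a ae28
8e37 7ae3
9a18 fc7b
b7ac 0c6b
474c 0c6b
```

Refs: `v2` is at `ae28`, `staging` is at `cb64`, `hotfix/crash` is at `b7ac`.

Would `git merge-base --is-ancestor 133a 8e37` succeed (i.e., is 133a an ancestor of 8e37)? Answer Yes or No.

No

Ancestors of 8e37: {0c6b, 474c, 7ae3, 8e37}.
133a is not in that set, so it is not an ancestor of 8e37.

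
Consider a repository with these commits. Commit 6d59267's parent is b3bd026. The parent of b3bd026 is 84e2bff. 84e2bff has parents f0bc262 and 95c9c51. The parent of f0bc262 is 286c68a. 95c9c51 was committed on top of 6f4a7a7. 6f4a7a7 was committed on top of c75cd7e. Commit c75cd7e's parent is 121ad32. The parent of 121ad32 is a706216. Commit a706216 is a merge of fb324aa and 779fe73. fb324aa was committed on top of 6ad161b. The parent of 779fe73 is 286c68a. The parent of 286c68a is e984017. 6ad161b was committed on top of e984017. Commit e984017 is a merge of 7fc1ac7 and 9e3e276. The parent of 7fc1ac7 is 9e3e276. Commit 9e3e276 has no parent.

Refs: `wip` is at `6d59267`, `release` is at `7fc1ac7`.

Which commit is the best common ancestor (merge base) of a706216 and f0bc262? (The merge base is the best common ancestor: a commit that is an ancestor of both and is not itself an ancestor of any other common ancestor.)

286c68a

Ancestors of a706216: {286c68a, 6ad161b, 779fe73, 7fc1ac7, 9e3e276, a706216, e984017, fb324aa}.
Ancestors of f0bc262: {286c68a, 7fc1ac7, 9e3e276, e984017, f0bc262}.
Common ancestors: {286c68a, 7fc1ac7, 9e3e276, e984017}.
Among these, 286c68a is not an ancestor of any other common ancestor — it is the merge base.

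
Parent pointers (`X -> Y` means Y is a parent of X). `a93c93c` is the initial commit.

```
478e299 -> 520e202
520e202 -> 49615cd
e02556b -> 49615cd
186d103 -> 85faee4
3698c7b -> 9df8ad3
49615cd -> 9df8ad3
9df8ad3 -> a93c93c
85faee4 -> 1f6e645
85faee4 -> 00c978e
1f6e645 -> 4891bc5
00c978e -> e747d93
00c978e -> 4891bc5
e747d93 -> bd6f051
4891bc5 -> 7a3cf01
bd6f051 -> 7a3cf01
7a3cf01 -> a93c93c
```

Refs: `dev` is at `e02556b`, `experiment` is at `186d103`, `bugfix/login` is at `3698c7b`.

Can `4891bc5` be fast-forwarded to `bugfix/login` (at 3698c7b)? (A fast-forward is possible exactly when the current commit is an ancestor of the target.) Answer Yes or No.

A fast-forward from 4891bc5 to 3698c7b is possible iff 4891bc5 is an ancestor of 3698c7b.
Ancestors of 3698c7b: {3698c7b, 9df8ad3, a93c93c}.
4891bc5 is not among them, so fast-forward is not possible.

No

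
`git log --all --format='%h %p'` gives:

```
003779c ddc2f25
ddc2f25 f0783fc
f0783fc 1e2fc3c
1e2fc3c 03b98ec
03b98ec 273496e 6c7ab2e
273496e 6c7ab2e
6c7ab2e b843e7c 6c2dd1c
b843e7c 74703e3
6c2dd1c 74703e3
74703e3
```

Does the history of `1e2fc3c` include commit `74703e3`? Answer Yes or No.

Ancestors of 1e2fc3c (commits reachable by following parents): {03b98ec, 1e2fc3c, 273496e, 6c2dd1c, 6c7ab2e, 74703e3, b843e7c}.
74703e3 is in that set, so it is an ancestor of 1e2fc3c.

Yes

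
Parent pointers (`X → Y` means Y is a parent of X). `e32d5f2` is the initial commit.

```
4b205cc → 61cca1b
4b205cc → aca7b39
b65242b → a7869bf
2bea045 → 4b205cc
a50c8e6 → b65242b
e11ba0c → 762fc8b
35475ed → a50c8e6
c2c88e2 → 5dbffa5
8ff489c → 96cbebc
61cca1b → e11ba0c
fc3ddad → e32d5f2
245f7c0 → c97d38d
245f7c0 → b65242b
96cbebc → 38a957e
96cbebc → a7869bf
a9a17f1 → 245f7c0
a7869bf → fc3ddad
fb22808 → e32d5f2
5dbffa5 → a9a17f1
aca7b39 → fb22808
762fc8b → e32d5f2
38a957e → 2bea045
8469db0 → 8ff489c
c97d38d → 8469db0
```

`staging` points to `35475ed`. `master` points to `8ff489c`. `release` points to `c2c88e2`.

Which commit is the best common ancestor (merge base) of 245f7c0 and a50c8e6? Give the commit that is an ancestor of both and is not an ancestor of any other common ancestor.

Ancestors of 245f7c0: {245f7c0, 2bea045, 38a957e, 4b205cc, 61cca1b, 762fc8b, 8469db0, 8ff489c, 96cbebc, a7869bf, aca7b39, b65242b, c97d38d, e11ba0c, e32d5f2, fb22808, fc3ddad}.
Ancestors of a50c8e6: {a50c8e6, a7869bf, b65242b, e32d5f2, fc3ddad}.
Common ancestors: {a7869bf, b65242b, e32d5f2, fc3ddad}.
Among these, b65242b is not an ancestor of any other common ancestor — it is the merge base.

b65242b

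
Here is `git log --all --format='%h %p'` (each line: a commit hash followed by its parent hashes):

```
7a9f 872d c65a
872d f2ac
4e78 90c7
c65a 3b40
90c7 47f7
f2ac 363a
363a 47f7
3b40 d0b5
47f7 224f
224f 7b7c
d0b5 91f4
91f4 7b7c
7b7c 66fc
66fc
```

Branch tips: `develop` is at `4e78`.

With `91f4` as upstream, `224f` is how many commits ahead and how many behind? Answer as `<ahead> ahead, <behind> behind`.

Reachable from 224f: {224f, 66fc, 7b7c}.
Reachable from 91f4: {66fc, 7b7c, 91f4}.
Only in 224f's history (ahead): {224f} — 1.
Only in 91f4's history (behind): {91f4} — 1.

1 ahead, 1 behind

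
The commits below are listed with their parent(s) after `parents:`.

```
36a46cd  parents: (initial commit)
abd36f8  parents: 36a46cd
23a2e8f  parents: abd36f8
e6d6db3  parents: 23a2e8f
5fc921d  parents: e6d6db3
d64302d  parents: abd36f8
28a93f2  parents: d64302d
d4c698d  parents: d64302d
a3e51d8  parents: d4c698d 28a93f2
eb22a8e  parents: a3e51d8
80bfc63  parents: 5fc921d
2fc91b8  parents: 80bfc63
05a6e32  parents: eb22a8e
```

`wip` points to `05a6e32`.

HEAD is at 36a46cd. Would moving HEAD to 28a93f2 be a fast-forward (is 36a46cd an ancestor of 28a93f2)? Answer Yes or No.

A fast-forward from 36a46cd to 28a93f2 is possible iff 36a46cd is an ancestor of 28a93f2.
Ancestors of 28a93f2: {28a93f2, 36a46cd, abd36f8, d64302d}.
36a46cd is among them, so fast-forward is possible.

Yes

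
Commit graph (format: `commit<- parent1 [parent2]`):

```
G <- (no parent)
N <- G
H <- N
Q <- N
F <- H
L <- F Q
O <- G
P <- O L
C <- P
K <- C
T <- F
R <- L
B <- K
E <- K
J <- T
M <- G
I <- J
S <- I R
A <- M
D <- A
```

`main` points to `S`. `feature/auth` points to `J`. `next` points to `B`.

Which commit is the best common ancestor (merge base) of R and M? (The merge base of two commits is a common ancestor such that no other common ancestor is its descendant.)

G

Ancestors of R: {F, G, H, L, N, Q, R}.
Ancestors of M: {G, M}.
Common ancestors: {G}.
The only common ancestor is G, so it is the merge base.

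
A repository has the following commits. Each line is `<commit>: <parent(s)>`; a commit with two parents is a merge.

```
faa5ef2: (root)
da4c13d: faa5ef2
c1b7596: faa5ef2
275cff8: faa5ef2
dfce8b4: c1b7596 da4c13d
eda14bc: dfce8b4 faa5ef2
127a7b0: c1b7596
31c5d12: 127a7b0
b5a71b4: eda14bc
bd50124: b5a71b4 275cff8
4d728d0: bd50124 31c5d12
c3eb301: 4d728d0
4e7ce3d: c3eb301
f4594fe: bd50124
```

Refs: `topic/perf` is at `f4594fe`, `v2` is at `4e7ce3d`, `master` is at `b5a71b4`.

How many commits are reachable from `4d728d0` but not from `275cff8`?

Reachable from 4d728d0: {127a7b0, 275cff8, 31c5d12, 4d728d0, b5a71b4, bd50124, c1b7596, da4c13d, dfce8b4, eda14bc, faa5ef2}.
Reachable from 275cff8: {275cff8, faa5ef2}.
In 4d728d0's history but not 275cff8's: {127a7b0, 31c5d12, 4d728d0, b5a71b4, bd50124, c1b7596, da4c13d, dfce8b4, eda14bc} — 9 commits.

9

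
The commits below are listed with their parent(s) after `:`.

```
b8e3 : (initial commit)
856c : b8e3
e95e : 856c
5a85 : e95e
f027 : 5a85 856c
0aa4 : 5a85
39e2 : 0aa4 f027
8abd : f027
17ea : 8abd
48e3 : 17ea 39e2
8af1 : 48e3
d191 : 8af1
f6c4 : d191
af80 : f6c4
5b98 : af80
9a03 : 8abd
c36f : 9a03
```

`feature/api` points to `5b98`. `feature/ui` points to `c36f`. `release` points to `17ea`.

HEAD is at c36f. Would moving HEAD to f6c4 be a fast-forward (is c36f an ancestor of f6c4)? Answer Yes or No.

No

A fast-forward from c36f to f6c4 is possible iff c36f is an ancestor of f6c4.
Ancestors of f6c4: {0aa4, 17ea, 39e2, 48e3, 5a85, 856c, 8abd, 8af1, b8e3, d191, e95e, f027, f6c4}.
c36f is not among them, so fast-forward is not possible.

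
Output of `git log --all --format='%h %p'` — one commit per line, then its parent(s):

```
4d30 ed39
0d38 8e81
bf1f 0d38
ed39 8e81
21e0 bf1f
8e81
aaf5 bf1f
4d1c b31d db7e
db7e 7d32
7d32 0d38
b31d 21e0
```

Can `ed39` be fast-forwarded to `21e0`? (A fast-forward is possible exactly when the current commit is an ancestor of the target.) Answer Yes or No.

A fast-forward from ed39 to 21e0 is possible iff ed39 is an ancestor of 21e0.
Ancestors of 21e0: {0d38, 21e0, 8e81, bf1f}.
ed39 is not among them, so fast-forward is not possible.

No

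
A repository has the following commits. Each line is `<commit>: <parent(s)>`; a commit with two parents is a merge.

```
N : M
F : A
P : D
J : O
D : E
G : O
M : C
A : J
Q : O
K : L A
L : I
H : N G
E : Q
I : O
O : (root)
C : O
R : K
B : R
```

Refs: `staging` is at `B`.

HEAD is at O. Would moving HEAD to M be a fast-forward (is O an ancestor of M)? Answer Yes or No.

A fast-forward from O to M is possible iff O is an ancestor of M.
Ancestors of M: {C, M, O}.
O is among them, so fast-forward is possible.

Yes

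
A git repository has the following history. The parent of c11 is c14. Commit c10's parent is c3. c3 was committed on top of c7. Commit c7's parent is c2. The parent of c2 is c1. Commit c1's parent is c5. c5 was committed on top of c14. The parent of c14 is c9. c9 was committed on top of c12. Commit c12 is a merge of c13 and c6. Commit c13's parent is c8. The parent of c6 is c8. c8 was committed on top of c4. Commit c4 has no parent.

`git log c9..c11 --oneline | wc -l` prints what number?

2

Reachable from c11: {c11, c12, c13, c14, c4, c6, c8, c9}.
Reachable from c9: {c12, c13, c4, c6, c8, c9}.
In c11's history but not c9's: {c11, c14} — 2 commits.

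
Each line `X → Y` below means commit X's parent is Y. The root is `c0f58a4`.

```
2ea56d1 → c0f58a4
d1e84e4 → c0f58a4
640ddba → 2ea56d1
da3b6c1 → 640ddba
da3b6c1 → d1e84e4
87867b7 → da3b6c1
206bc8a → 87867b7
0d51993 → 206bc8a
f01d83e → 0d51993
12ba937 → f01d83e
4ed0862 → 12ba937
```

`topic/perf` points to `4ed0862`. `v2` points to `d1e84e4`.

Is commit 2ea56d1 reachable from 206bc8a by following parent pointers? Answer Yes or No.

Ancestors of 206bc8a (commits reachable by following parents): {206bc8a, 2ea56d1, 640ddba, 87867b7, c0f58a4, d1e84e4, da3b6c1}.
2ea56d1 is in that set, so it is an ancestor of 206bc8a.

Yes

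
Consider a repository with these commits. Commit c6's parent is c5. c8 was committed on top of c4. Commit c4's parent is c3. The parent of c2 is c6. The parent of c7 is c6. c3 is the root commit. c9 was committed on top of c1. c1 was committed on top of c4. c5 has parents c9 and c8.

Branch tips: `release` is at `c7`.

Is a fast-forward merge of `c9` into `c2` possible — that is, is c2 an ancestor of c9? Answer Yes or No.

No

A fast-forward from c2 to c9 is possible iff c2 is an ancestor of c9.
Ancestors of c9: {c1, c3, c4, c9}.
c2 is not among them, so fast-forward is not possible.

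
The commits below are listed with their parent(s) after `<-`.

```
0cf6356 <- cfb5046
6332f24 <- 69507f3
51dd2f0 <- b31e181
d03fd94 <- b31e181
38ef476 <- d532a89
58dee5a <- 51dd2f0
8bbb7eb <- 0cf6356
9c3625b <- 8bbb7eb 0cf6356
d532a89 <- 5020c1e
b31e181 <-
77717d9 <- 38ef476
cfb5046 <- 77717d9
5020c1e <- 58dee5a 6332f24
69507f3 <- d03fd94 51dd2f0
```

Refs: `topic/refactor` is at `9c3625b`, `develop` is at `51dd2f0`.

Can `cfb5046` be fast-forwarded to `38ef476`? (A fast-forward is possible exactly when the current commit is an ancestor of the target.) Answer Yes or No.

A fast-forward from cfb5046 to 38ef476 is possible iff cfb5046 is an ancestor of 38ef476.
Ancestors of 38ef476: {38ef476, 5020c1e, 51dd2f0, 58dee5a, 6332f24, 69507f3, b31e181, d03fd94, d532a89}.
cfb5046 is not among them, so fast-forward is not possible.

No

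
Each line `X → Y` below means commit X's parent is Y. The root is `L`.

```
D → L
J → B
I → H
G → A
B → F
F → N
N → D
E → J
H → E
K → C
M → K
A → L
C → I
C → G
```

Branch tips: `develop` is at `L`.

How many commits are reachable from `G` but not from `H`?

Reachable from G: {A, G, L}.
Reachable from H: {B, D, E, F, H, J, L, N}.
In G's history but not H's: {A, G} — 2 commits.

2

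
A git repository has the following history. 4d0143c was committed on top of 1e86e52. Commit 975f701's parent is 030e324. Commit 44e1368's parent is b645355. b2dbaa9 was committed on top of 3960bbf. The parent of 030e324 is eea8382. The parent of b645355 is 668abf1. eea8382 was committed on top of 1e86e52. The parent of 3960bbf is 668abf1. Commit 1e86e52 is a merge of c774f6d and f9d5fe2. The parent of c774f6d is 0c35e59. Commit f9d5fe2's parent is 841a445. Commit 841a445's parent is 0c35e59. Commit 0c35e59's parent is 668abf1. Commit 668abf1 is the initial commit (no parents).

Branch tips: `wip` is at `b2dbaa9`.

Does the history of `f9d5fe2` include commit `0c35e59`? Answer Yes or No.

Yes

Ancestors of f9d5fe2 (commits reachable by following parents): {0c35e59, 668abf1, 841a445, f9d5fe2}.
0c35e59 is in that set, so it is an ancestor of f9d5fe2.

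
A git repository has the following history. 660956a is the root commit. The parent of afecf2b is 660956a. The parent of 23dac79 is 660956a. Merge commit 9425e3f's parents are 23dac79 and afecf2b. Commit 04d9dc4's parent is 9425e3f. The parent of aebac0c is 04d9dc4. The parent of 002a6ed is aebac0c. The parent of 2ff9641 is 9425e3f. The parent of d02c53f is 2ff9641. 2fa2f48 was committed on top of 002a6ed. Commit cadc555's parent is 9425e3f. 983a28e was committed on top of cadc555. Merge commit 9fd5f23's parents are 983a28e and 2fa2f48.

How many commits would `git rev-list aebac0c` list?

Walking parent pointers from aebac0c: reachable set = {04d9dc4, 23dac79, 660956a, 9425e3f, aebac0c, afecf2b}.
That is 6 commits.

6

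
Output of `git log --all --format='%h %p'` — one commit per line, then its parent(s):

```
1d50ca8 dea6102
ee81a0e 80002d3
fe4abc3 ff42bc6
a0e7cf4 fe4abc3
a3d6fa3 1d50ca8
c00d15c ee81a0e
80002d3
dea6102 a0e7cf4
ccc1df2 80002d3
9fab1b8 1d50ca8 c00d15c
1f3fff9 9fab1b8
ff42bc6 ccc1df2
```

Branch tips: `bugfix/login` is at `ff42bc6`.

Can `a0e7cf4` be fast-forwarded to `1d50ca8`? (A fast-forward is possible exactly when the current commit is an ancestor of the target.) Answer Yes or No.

A fast-forward from a0e7cf4 to 1d50ca8 is possible iff a0e7cf4 is an ancestor of 1d50ca8.
Ancestors of 1d50ca8: {1d50ca8, 80002d3, a0e7cf4, ccc1df2, dea6102, fe4abc3, ff42bc6}.
a0e7cf4 is among them, so fast-forward is possible.

Yes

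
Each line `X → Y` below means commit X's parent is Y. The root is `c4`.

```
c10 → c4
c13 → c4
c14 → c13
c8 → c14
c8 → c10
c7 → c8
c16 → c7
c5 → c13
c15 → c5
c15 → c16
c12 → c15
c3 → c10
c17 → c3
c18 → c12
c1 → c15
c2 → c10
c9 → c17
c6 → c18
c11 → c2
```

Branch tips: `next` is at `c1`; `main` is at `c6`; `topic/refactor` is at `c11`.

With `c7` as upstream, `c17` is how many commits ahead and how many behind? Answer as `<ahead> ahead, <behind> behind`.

Reachable from c17: {c10, c17, c3, c4}.
Reachable from c7: {c10, c13, c14, c4, c7, c8}.
Only in c17's history (ahead): {c17, c3} — 2.
Only in c7's history (behind): {c13, c14, c7, c8} — 4.

2 ahead, 4 behind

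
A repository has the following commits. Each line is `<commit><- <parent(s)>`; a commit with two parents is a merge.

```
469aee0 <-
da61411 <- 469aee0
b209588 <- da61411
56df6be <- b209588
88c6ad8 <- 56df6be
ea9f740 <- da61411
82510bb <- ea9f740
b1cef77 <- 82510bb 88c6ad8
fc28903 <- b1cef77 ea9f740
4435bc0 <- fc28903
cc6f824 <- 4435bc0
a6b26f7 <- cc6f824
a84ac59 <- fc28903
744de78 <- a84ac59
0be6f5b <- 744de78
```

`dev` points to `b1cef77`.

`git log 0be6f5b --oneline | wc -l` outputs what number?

Walking parent pointers from 0be6f5b: reachable set = {0be6f5b, 469aee0, 56df6be, 744de78, 82510bb, 88c6ad8, a84ac59, b1cef77, b209588, da61411, ea9f740, fc28903}.
That is 12 commits.

12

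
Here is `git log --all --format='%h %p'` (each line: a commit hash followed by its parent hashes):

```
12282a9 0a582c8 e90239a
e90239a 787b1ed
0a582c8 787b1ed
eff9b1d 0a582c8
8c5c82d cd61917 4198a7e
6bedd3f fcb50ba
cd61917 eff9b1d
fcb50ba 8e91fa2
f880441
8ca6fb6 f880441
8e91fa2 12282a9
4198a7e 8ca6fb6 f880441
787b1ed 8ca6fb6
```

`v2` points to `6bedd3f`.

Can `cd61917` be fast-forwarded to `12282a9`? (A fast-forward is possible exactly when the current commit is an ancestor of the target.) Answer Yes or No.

No

A fast-forward from cd61917 to 12282a9 is possible iff cd61917 is an ancestor of 12282a9.
Ancestors of 12282a9: {0a582c8, 12282a9, 787b1ed, 8ca6fb6, e90239a, f880441}.
cd61917 is not among them, so fast-forward is not possible.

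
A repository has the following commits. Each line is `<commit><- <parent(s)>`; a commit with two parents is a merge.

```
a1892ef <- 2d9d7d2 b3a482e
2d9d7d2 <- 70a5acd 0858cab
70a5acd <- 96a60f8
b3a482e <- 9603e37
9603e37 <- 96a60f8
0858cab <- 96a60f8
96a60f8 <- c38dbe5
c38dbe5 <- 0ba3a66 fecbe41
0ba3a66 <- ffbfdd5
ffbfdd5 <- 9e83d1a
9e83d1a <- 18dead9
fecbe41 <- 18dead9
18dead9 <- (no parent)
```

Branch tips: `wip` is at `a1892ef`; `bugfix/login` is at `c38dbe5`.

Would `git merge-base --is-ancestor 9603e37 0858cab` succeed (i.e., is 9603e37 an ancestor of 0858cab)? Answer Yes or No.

Ancestors of 0858cab: {0858cab, 0ba3a66, 18dead9, 96a60f8, 9e83d1a, c38dbe5, fecbe41, ffbfdd5}.
9603e37 is not in that set, so it is not an ancestor of 0858cab.

No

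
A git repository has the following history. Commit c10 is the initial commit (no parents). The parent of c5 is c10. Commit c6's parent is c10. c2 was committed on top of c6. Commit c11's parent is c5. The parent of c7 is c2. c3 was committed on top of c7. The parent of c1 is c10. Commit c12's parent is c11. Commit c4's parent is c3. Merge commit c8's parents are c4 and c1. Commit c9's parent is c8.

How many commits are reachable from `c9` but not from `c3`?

4

Reachable from c9: {c1, c10, c2, c3, c4, c6, c7, c8, c9}.
Reachable from c3: {c10, c2, c3, c6, c7}.
In c9's history but not c3's: {c1, c4, c8, c9} — 4 commits.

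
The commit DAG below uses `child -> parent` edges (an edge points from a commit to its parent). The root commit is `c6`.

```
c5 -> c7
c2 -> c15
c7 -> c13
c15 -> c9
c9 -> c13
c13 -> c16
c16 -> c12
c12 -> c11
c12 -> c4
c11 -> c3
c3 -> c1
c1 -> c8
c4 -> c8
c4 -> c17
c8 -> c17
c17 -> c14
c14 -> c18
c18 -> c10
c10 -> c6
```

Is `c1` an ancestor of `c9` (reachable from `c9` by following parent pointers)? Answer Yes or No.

Ancestors of c9 (commits reachable by following parents): {c1, c10, c11, c12, c13, c14, c16, c17, c18, c3, c4, c6, c8, c9}.
c1 is in that set, so it is an ancestor of c9.

Yes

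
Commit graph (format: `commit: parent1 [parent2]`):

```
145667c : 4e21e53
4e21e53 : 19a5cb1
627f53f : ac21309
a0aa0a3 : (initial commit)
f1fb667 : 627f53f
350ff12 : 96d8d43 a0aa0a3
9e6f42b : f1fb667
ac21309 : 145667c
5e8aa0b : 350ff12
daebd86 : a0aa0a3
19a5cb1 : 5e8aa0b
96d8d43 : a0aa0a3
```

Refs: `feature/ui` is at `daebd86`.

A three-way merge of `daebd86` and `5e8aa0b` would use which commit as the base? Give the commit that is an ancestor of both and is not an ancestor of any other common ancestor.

a0aa0a3

Ancestors of daebd86: {a0aa0a3, daebd86}.
Ancestors of 5e8aa0b: {350ff12, 5e8aa0b, 96d8d43, a0aa0a3}.
Common ancestors: {a0aa0a3}.
The only common ancestor is a0aa0a3, so it is the merge base.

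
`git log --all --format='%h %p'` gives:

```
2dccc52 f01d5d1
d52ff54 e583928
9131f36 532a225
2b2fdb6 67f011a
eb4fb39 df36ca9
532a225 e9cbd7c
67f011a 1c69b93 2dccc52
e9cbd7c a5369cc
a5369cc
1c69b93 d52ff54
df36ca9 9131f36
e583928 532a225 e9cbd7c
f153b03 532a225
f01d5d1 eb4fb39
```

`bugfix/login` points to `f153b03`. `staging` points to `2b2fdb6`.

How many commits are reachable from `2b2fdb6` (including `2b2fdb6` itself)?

13

Walking parent pointers from 2b2fdb6: reachable set = {1c69b93, 2b2fdb6, 2dccc52, 532a225, 67f011a, 9131f36, a5369cc, d52ff54, df36ca9, e583928, e9cbd7c, eb4fb39, f01d5d1}.
That is 13 commits.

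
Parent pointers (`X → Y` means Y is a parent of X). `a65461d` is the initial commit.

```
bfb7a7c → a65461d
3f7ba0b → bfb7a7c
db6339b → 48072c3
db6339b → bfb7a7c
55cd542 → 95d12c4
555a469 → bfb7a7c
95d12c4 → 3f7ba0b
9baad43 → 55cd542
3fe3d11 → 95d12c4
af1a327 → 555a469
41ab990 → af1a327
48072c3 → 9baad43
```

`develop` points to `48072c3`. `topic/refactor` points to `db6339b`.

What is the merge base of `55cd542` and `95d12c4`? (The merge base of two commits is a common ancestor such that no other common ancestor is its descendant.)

Ancestors of 55cd542: {3f7ba0b, 55cd542, 95d12c4, a65461d, bfb7a7c}.
Ancestors of 95d12c4: {3f7ba0b, 95d12c4, a65461d, bfb7a7c}.
Common ancestors: {3f7ba0b, 95d12c4, a65461d, bfb7a7c}.
Among these, 95d12c4 is not an ancestor of any other common ancestor — it is the merge base.

95d12c4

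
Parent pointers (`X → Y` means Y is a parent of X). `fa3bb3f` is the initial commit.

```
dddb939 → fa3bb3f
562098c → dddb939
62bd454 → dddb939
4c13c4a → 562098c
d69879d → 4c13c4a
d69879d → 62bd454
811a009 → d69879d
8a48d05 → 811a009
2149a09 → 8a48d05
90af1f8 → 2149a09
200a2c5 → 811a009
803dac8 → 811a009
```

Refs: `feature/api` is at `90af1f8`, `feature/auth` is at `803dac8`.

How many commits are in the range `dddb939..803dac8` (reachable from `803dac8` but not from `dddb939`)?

6

Reachable from 803dac8: {4c13c4a, 562098c, 62bd454, 803dac8, 811a009, d69879d, dddb939, fa3bb3f}.
Reachable from dddb939: {dddb939, fa3bb3f}.
In 803dac8's history but not dddb939's: {4c13c4a, 562098c, 62bd454, 803dac8, 811a009, d69879d} — 6 commits.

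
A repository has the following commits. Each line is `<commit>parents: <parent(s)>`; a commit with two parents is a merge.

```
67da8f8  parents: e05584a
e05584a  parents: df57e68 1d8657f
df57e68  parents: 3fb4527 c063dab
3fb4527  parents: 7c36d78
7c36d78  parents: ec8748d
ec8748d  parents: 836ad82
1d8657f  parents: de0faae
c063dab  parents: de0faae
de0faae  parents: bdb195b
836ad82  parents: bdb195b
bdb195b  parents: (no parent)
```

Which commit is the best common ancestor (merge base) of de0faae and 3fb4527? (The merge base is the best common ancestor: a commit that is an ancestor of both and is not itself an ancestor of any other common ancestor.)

bdb195b

Ancestors of de0faae: {bdb195b, de0faae}.
Ancestors of 3fb4527: {3fb4527, 7c36d78, 836ad82, bdb195b, ec8748d}.
Common ancestors: {bdb195b}.
The only common ancestor is bdb195b, so it is the merge base.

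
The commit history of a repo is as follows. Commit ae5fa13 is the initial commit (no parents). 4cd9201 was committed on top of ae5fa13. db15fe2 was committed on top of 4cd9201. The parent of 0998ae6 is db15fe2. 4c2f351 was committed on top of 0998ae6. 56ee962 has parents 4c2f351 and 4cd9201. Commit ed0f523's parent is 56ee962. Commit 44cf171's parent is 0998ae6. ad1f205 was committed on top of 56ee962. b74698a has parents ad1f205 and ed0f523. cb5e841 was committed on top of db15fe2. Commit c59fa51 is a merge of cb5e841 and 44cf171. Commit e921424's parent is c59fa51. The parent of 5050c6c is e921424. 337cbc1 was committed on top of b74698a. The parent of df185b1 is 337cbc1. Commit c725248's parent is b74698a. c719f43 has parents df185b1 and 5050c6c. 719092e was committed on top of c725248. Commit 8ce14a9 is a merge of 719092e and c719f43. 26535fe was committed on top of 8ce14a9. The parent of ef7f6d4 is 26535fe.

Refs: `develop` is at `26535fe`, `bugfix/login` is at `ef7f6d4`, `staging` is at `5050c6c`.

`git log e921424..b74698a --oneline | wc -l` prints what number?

Reachable from b74698a: {0998ae6, 4c2f351, 4cd9201, 56ee962, ad1f205, ae5fa13, b74698a, db15fe2, ed0f523}.
Reachable from e921424: {0998ae6, 44cf171, 4cd9201, ae5fa13, c59fa51, cb5e841, db15fe2, e921424}.
In b74698a's history but not e921424's: {4c2f351, 56ee962, ad1f205, b74698a, ed0f523} — 5 commits.

5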